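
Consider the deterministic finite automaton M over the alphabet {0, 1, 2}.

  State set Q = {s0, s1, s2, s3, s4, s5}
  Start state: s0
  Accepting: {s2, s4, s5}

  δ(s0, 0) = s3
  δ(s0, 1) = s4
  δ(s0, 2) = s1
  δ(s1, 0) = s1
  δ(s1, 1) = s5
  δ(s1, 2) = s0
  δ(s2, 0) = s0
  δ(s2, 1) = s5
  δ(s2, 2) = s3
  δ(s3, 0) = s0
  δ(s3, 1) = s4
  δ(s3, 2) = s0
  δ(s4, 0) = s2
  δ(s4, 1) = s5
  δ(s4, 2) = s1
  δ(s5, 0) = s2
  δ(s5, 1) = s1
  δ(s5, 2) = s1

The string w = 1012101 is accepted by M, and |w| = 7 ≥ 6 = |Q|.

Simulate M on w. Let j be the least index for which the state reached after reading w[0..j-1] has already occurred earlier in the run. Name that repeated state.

State sequence: s0 -1-> s4 -0-> s2 -1-> s5 -2-> s1 -1-> s5 -0-> s2 -1-> s5
First repeat at step 5: s5 was already visited.

The earliest repeat is at step j = 5: M is in s5, which it already visited at step i = 3.
With |Q| = 6, pigeonhole forces a state repeat no later than step 6; the substring read between the first and second visits to that state can be pumped.

s5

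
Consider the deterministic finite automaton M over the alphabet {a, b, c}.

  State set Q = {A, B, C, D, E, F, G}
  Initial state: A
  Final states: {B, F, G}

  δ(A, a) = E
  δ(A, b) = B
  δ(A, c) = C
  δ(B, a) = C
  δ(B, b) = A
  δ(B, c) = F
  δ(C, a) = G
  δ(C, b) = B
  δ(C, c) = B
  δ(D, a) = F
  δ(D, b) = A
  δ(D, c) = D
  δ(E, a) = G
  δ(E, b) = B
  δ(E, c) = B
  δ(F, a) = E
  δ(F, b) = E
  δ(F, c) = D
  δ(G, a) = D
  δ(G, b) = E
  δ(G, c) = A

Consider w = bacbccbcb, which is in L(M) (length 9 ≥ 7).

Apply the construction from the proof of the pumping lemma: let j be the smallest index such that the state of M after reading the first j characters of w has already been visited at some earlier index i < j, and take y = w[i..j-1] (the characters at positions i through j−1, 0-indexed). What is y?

ac

Run of M on w = b a c b c c b c b:
  step 0: A  (start)
  step 1: B  (read b: A→B)
  step 2: C  (read a: B→C)
  step 3: B  (read c: C→B)   ← first repeat (B seen earlier)
  step 4: A  (read b: B→A)
  step 5: C  (read c: A→C)
  step 6: B  (read c: C→B)
  step 7: A  (read b: B→A)
  step 8: C  (read c: A→C)
  step 9: B  (read b: C→B)

So i = 1, j = 3, giving x = w[0:1] = b, y = w[1:3] = ac, z = w[3:9] = bccbcb.
Check: |xy| = 3 ≤ 7 and |y| = 2 ≥ 1. Reading y takes M from B back to B, so every xyⁱz is accepted.
Since M has 7 states, any run of length ≥ 7 visits 7+1 states, so by pigeonhole some state repeats within the first 7 steps — that repeat gives the pumpable loop.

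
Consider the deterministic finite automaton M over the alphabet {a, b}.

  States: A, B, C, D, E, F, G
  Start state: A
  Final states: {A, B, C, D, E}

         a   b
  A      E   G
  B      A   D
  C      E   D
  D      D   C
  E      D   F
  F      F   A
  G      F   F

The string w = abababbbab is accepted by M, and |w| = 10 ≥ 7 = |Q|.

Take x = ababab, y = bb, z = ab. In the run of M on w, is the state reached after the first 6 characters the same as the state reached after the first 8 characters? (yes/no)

no

State sequence: A -a-> E -b-> F -a-> F -b-> A -a-> E -b-> F -b-> A -b-> G

After x (step 6): F. After xy (step 8): G.
They differ (F ≠ G), so y is not a cycle from the state after x; this split is not the one the pumping-lemma construction produces, and pumping y need not keep the string in L(M).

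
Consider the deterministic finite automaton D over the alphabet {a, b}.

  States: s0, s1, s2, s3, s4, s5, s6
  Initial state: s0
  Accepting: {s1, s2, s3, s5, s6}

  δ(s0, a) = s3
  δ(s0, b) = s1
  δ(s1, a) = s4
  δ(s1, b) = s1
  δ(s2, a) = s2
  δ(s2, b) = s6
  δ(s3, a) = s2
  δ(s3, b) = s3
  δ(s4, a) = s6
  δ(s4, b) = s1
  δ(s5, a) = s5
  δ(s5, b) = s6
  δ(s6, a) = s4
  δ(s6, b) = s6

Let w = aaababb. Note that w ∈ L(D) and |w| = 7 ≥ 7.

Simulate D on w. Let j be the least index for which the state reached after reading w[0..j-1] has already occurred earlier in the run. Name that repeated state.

s2

Run of D on w = a a a b a b b:
  step 0: s0  (start)
  step 1: s3  (read a: s0→s3)
  step 2: s2  (read a: s3→s2)
  step 3: s2  (read a: s2→s2)   ← first repeat (s2 seen earlier)
  step 4: s6  (read b: s2→s6)
  step 5: s4  (read a: s6→s4)
  step 6: s1  (read b: s4→s1)
  step 7: s1  (read b: s1→s1)

The earliest repeat is at step j = 3: D is in s2, which it already visited at step i = 2.
Since D has 7 states, any run of length ≥ 7 visits 7+1 states, so by pigeonhole some state repeats within the first 7 steps — that repeat gives the pumpable loop.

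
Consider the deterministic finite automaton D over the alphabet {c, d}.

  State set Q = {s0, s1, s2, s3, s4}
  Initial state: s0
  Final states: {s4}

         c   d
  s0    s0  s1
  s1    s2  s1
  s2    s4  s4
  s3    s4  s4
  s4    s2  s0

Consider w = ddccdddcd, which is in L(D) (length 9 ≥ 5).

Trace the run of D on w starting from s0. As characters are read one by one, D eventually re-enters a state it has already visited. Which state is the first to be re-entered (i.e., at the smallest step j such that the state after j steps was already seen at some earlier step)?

State sequence: s0 -d-> s1 -d-> s1 -c-> s2 -c-> s4 -d-> s0 -d-> s1 -d-> s1 -c-> s2 -d-> s4
First repeat at step 2: s1 was already visited.

The earliest repeat is at step j = 2: D is in s1, which it already visited at step i = 1.
With |Q| = 5, pigeonhole forces a state repeat no later than step 5; the substring read between the first and second visits to that state can be pumped.

s1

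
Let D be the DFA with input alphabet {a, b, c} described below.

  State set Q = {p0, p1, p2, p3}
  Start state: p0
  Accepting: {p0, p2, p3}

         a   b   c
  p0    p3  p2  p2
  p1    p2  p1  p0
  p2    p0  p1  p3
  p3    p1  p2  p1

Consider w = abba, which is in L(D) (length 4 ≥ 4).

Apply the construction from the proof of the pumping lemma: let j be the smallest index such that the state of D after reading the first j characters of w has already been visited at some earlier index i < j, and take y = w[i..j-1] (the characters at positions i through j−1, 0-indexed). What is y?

ba

State sequence: p0 -a-> p3 -b-> p2 -b-> p1 -a-> p2
First repeat at step 4: p2 was already visited.

So i = 2, j = 4, giving x = w[0:2] = ab, y = w[2:4] = ba, z = w[4:4] = ε.
Check: |xy| = 4 ≤ 4 and |y| = 2 ≥ 1. Reading y takes D from p2 back to p2, so every xyⁱz is accepted.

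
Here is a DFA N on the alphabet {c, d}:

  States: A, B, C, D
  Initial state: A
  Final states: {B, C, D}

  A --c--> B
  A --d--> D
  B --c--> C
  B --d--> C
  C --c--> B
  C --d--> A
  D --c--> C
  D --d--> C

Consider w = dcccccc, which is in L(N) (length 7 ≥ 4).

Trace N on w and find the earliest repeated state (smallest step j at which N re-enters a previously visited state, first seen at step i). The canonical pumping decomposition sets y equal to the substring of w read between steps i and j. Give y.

cc

Run of N on w = d c c c c c c:
  step 0: A  (start)
  step 1: D  (read d: A→D)
  step 2: C  (read c: D→C)
  step 3: B  (read c: C→B)
  step 4: C  (read c: B→C)   ← first repeat (C seen earlier)
  step 5: B  (read c: C→B)
  step 6: C  (read c: B→C)
  step 7: B  (read c: C→B)

So i = 2, j = 4, giving x = w[0:2] = dc, y = w[2:4] = cc, z = w[4:7] = ccc.
Check: |xy| = 4 ≤ 4 and |y| = 2 ≥ 1. Reading y takes N from C back to C, so every xyⁱz is accepted.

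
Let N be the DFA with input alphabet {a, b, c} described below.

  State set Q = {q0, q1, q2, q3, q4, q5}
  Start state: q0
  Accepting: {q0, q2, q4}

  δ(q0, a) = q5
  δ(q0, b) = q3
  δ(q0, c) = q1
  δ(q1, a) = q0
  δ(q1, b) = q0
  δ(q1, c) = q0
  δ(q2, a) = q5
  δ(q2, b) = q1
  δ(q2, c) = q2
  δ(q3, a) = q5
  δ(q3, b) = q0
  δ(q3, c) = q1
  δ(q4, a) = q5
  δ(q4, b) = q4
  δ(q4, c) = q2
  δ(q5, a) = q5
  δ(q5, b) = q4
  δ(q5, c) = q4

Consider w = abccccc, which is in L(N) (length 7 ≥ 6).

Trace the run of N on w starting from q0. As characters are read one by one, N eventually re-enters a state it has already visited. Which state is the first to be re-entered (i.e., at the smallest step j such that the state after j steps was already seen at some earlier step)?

q2

State sequence: q0 -a-> q5 -b-> q4 -c-> q2 -c-> q2 -c-> q2 -c-> q2 -c-> q2
First repeat at step 4: q2 was already visited.

The earliest repeat is at step j = 4: N is in q2, which it already visited at step i = 3.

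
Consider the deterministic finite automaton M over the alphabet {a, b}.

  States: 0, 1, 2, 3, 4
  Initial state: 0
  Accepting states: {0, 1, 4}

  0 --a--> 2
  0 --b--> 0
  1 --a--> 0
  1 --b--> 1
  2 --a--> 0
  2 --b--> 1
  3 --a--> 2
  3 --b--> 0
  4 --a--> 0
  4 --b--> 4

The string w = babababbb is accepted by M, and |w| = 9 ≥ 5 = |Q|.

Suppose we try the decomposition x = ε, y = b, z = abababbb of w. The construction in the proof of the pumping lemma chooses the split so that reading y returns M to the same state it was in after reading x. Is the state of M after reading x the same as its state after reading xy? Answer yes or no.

State sequence: 0 -b-> 0

After x (step 0): 0. After xy (step 1): 0.
They match, so y = b drives M around a cycle from 0 back to itself; pumping y any number of times keeps M in 0 before reading z, and xyⁱz ∈ L(M) for every i ≥ 0.

yes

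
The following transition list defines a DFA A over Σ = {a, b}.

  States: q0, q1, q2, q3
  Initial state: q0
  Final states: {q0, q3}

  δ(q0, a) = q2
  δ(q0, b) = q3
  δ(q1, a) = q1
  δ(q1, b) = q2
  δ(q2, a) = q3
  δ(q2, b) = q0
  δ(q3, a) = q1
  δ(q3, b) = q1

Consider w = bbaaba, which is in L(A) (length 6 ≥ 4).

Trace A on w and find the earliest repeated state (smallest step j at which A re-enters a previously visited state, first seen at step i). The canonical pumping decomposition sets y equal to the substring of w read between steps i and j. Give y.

State sequence: q0 -b-> q3 -b-> q1 -a-> q1 -a-> q1 -b-> q2 -a-> q3
First repeat at step 3: q1 was already visited.

So i = 2, j = 3, giving x = w[0:2] = bb, y = w[2:3] = a, z = w[3:6] = aba.
Check: |xy| = 3 ≤ 4 and |y| = 1 ≥ 1. Reading y takes A from q1 back to q1, so every xyⁱz is accepted.

a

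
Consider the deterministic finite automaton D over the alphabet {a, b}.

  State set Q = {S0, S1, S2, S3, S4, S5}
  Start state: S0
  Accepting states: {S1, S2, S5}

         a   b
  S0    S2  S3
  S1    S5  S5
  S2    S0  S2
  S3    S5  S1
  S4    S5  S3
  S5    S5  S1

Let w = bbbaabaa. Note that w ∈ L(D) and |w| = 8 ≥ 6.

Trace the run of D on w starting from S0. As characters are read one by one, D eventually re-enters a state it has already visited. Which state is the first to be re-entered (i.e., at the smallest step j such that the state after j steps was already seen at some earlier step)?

S5

Run of D on w = b b b a a b a a:
  step 0: S0  (start)
  step 1: S3  (read b: S0→S3)
  step 2: S1  (read b: S3→S1)
  step 3: S5  (read b: S1→S5)
  step 4: S5  (read a: S5→S5)   ← first repeat (S5 seen earlier)
  step 5: S5  (read a: S5→S5)
  step 6: S1  (read b: S5→S1)
  step 7: S5  (read a: S1→S5)
  step 8: S5  (read a: S5→S5)

The earliest repeat is at step j = 4: D is in S5, which it already visited at step i = 3.
The DFA has 6 states, so the proof of the pumping lemma guarantees a repeated state among the first 6+1 visited; the segment between the two visits is the pumpable y.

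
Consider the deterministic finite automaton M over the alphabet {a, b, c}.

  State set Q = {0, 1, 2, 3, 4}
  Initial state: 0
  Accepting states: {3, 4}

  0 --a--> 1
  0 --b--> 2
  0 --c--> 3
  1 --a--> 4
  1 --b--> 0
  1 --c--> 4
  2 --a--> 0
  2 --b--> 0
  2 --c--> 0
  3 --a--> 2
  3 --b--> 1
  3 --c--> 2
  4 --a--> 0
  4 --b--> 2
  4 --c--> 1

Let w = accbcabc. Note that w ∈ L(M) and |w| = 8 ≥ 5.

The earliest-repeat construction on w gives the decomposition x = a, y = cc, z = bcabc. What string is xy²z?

accccbcabc

xy^2z = a·cc·cc·bcabc = accccbcabc.
Reading y = cc takes M from 1 back to 1, so after x·y·y the machine is still in 1, and z then leads to the accepting state 3. Hence accccbcabc ∈ L(M).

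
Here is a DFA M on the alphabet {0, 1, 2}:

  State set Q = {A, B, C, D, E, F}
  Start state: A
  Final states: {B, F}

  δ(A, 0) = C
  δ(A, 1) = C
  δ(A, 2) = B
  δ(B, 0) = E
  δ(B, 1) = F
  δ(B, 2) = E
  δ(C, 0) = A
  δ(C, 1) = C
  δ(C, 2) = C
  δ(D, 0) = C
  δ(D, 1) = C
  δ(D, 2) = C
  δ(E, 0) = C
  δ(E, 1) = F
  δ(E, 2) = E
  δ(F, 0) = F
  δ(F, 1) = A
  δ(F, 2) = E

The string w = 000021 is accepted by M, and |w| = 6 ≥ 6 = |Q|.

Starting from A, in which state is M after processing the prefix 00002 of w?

B

Run of M on the first 5 characters of w = 0 0 0 0 2:
  step 0: A  (start)
  step 1: C  (read 0: A→C)
  step 2: A  (read 0: C→A)
  step 3: C  (read 0: A→C)
  step 4: A  (read 0: C→A)
  step 5: B  (read 2: A→B)

After reading 5 characters, M is in state B.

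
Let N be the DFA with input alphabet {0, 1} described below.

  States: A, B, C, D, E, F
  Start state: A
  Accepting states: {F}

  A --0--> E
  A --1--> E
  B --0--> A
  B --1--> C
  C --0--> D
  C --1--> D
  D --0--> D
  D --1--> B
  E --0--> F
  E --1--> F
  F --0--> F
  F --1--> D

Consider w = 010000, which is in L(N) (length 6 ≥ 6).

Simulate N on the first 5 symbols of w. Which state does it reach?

State sequence: A -0-> E -1-> F -0-> F -0-> F -0-> F

After reading 5 characters, N is in state F.

F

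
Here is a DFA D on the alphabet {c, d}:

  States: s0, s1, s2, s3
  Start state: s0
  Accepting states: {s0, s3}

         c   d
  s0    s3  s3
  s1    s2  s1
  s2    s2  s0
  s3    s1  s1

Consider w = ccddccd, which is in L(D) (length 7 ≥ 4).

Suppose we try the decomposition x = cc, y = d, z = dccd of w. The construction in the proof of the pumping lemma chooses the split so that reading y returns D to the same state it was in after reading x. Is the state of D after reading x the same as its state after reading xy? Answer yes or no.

Run of D on the first 3 characters of w = c c d:
  step 0: s0  (start)
  step 1: s3  (read c: s0→s3)
  step 2: s1  (read c: s3→s1)
  step 3: s1  (read d: s1→s1)

After x (step 2): s1. After xy (step 3): s1.
They match, so y = d drives D around a cycle from s1 back to itself; pumping y any number of times keeps D in s1 before reading z, and xyⁱz ∈ L(D) for every i ≥ 0.

yes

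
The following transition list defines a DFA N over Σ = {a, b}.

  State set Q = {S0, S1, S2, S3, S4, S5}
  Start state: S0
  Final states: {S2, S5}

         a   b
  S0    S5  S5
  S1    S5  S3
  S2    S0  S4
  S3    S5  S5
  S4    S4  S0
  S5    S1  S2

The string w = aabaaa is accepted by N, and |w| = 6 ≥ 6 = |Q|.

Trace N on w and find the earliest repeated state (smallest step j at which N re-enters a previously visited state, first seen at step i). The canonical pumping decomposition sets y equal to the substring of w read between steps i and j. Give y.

Run of N on w = a a b a a a:
  step 0: S0  (start)
  step 1: S5  (read a: S0→S5)
  step 2: S1  (read a: S5→S1)
  step 3: S3  (read b: S1→S3)
  step 4: S5  (read a: S3→S5)   ← first repeat (S5 seen earlier)
  step 5: S1  (read a: S5→S1)
  step 6: S5  (read a: S1→S5)

So i = 1, j = 4, giving x = w[0:1] = a, y = w[1:4] = aba, z = w[4:6] = aa.
Check: |xy| = 4 ≤ 6 and |y| = 3 ≥ 1. Reading y takes N from S5 back to S5, so every xyⁱz is accepted.

aba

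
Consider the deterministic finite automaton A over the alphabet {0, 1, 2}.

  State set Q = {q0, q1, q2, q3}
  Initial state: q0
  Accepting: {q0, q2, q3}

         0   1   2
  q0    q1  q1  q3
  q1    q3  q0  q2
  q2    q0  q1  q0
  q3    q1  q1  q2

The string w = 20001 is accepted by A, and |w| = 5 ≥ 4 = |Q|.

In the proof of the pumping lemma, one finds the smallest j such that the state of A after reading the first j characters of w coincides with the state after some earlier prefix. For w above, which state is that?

State sequence: q0 -2-> q3 -0-> q1 -0-> q3 -0-> q1 -1-> q0
First repeat at step 3: q3 was already visited.

The earliest repeat is at step j = 3: A is in q3, which it already visited at step i = 1.
Pumping length from the standard proof: p = 4 (the number of states). The repeated state found above gives |xy| = j ≤ 4 and |y| = j − i ≥ 1.

q3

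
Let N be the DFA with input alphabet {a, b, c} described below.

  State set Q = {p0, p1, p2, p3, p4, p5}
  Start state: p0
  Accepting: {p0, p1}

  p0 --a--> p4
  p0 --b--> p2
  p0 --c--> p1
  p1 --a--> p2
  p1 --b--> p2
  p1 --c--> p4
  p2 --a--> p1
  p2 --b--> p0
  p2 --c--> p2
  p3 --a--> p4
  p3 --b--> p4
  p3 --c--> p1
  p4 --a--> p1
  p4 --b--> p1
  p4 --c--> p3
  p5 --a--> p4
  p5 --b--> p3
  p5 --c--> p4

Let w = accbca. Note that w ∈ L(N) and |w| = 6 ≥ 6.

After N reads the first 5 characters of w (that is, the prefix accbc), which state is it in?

Run of N on the first 5 characters of w = a c c b c:
  step 0: p0  (start)
  step 1: p4  (read a: p0→p4)
  step 2: p3  (read c: p4→p3)
  step 3: p1  (read c: p3→p1)
  step 4: p2  (read b: p1→p2)
  step 5: p2  (read c: p2→p2)

After reading 5 characters, N is in state p2.

p2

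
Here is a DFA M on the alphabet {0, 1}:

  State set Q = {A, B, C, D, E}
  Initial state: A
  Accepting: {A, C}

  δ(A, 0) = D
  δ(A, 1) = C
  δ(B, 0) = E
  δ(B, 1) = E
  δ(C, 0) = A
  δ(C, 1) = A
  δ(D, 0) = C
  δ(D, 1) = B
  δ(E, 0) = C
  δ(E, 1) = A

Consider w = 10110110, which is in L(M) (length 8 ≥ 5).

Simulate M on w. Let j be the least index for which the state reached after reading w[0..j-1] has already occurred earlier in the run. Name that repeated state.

State sequence: A -1-> C -0-> A -1-> C -1-> A -0-> D -1-> B -1-> E -0-> C
First repeat at step 2: A was already visited.

The earliest repeat is at step j = 2: M is in A, which it already visited at step i = 0.
Since M has 5 states, any run of length ≥ 5 visits 5+1 states, so by pigeonhole some state repeats within the first 5 steps — that repeat gives the pumpable loop.

A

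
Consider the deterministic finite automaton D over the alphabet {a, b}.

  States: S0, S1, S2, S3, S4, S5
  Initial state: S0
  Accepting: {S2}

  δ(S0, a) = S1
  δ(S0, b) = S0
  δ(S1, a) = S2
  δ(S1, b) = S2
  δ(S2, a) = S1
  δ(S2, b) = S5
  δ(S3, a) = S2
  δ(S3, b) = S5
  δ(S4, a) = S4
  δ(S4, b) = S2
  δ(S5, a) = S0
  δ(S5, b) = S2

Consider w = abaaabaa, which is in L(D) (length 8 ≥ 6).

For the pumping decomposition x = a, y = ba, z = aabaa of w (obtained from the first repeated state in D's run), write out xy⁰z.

xy⁰z = xz = a·aabaa = aaabaa.
Reading y = ba takes D from S1 back to S1, so after x the machine is still in S1, and z then leads to the accepting state S2. Hence aaabaa ∈ L(D).

aaabaa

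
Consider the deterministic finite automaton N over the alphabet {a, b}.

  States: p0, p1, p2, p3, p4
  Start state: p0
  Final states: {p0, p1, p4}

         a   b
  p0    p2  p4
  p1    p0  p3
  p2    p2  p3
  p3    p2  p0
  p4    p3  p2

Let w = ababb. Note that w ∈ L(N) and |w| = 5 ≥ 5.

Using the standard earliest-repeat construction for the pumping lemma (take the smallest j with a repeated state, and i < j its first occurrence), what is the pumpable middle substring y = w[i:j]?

State sequence: p0 -a-> p2 -b-> p3 -a-> p2 -b-> p3 -b-> p0
First repeat at step 3: p2 was already visited.

So i = 1, j = 3, giving x = w[0:1] = a, y = w[1:3] = ba, z = w[3:5] = bb.
Check: |xy| = 3 ≤ 5 and |y| = 2 ≥ 1. Reading y takes N from p2 back to p2, so every xyⁱz is accepted.

ba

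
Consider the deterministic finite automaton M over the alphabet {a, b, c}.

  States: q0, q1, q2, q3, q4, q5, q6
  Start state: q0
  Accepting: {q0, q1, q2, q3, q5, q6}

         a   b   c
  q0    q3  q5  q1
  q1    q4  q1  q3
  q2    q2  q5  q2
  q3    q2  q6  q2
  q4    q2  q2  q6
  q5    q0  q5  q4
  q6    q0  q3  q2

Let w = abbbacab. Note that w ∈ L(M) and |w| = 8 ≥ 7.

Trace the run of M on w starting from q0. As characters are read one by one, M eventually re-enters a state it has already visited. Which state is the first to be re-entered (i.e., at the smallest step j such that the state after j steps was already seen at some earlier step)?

Run of M on w = a b b b a c a b:
  step 0: q0  (start)
  step 1: q3  (read a: q0→q3)
  step 2: q6  (read b: q3→q6)
  step 3: q3  (read b: q6→q3)   ← first repeat (q3 seen earlier)
  step 4: q6  (read b: q3→q6)
  step 5: q0  (read a: q6→q0)
  step 6: q1  (read c: q0→q1)
  step 7: q4  (read a: q1→q4)
  step 8: q2  (read b: q4→q2)

The earliest repeat is at step j = 3: M is in q3, which it already visited at step i = 1.
Pumping length from the standard proof: p = 7 (the number of states). The repeated state found above gives |xy| = j ≤ 7 and |y| = j − i ≥ 1.

q3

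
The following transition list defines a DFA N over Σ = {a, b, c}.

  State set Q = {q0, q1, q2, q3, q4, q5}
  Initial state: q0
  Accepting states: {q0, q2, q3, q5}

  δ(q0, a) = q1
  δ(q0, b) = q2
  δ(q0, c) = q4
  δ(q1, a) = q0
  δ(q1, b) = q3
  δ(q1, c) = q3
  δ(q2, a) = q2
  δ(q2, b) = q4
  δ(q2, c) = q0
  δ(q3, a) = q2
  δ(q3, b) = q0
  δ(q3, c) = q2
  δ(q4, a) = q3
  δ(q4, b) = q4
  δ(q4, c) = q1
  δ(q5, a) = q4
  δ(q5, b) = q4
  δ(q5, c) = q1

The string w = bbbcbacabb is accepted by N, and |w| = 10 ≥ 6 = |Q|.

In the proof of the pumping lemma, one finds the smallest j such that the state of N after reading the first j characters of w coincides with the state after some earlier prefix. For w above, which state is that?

Run of N on w = b b b c b a c a b b:
  step 0: q0  (start)
  step 1: q2  (read b: q0→q2)
  step 2: q4  (read b: q2→q4)
  step 3: q4  (read b: q4→q4)   ← first repeat (q4 seen earlier)
  step 4: q1  (read c: q4→q1)
  step 5: q3  (read b: q1→q3)
  step 6: q2  (read a: q3→q2)
  step 7: q0  (read c: q2→q0)
  step 8: q1  (read a: q0→q1)
  step 9: q3  (read b: q1→q3)
  step 10: q0  (read b: q3→q0)

The earliest repeat is at step j = 3: N is in q4, which it already visited at step i = 2.
With |Q| = 6, pigeonhole forces a state repeat no later than step 6; the substring read between the first and second visits to that state can be pumped.

q4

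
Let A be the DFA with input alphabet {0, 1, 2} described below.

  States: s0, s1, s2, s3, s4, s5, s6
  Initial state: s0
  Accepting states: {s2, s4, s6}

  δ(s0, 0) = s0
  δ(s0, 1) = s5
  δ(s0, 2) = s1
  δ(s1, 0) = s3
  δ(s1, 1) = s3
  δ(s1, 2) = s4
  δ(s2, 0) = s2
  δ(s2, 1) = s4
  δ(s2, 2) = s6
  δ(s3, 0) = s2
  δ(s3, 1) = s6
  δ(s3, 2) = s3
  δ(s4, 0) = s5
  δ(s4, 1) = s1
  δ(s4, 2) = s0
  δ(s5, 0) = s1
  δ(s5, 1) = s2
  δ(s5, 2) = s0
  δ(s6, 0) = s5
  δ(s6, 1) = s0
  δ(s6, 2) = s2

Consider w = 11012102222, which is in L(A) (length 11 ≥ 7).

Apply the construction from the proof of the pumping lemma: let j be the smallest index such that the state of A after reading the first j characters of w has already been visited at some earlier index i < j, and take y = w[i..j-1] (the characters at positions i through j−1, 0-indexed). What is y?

State sequence: s0 -1-> s5 -1-> s2 -0-> s2 -1-> s4 -2-> s0 -1-> s5 -0-> s1 -2-> s4 -2-> s0 -2-> s1 -2-> s4
First repeat at step 3: s2 was already visited.

So i = 2, j = 3, giving x = w[0:2] = 11, y = w[2:3] = 0, z = w[3:11] = 12102222.
Check: |xy| = 3 ≤ 7 and |y| = 1 ≥ 1. Reading y takes A from s2 back to s2, so every xyⁱz is accepted.

0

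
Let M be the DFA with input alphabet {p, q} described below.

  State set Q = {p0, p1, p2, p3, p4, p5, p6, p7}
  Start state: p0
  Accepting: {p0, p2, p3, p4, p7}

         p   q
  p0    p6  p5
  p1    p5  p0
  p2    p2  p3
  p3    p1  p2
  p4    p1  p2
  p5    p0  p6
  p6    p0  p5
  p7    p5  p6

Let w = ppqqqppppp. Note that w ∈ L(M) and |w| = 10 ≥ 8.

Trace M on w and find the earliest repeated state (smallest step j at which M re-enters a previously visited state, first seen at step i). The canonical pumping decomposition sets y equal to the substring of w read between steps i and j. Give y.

State sequence: p0 -p-> p6 -p-> p0 -q-> p5 -q-> p6 -q-> p5 -p-> p0 -p-> p6 -p-> p0 -p-> p6 -p-> p0
First repeat at step 2: p0 was already visited.

So i = 0, j = 2, giving x = w[0:0] = ε, y = w[0:2] = pp, z = w[2:10] = qqqppppp.
Check: |xy| = 2 ≤ 8 and |y| = 2 ≥ 1. Reading y takes M from p0 back to p0, so every xyⁱz is accepted.
Since M has 8 states, any run of length ≥ 8 visits 8+1 states, so by pigeonhole some state repeats within the first 8 steps — that repeat gives the pumpable loop.

pp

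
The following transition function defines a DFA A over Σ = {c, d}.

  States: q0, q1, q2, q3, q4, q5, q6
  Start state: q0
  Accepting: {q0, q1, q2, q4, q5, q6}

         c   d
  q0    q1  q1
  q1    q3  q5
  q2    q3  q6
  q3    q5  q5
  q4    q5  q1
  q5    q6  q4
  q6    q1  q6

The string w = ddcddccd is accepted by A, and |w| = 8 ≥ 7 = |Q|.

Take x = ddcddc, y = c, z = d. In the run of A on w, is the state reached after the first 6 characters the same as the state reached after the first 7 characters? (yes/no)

no

State sequence: q0 -d-> q1 -d-> q5 -c-> q6 -d-> q6 -d-> q6 -c-> q1 -c-> q3

After x (step 6): q1. After xy (step 7): q3.
They differ (q1 ≠ q3), so y is not a cycle from the state after x; this split is not the one the pumping-lemma construction produces, and pumping y need not keep the string in L(A).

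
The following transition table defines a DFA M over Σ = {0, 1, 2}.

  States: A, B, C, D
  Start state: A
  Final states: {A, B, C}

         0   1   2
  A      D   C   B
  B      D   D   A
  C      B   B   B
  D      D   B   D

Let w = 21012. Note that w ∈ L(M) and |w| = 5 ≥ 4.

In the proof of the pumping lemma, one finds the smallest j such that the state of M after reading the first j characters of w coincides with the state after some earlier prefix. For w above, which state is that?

State sequence: A -2-> B -1-> D -0-> D -1-> B -2-> A
First repeat at step 3: D was already visited.

The earliest repeat is at step j = 3: M is in D, which it already visited at step i = 2.

D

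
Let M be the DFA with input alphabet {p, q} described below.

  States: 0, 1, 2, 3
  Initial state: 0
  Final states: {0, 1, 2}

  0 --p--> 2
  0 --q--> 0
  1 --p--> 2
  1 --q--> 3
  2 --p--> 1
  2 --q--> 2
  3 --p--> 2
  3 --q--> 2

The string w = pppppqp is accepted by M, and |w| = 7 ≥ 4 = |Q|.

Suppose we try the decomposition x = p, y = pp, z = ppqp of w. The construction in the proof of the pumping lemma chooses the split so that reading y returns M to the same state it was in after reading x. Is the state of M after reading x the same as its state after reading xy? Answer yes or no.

State sequence: 0 -p-> 2 -p-> 1 -p-> 2

After x (step 1): 2. After xy (step 3): 2.
They match, so y = pp drives M around a cycle from 2 back to itself; pumping y any number of times keeps M in 2 before reading z, and xyⁱz ∈ L(M) for every i ≥ 0.

yes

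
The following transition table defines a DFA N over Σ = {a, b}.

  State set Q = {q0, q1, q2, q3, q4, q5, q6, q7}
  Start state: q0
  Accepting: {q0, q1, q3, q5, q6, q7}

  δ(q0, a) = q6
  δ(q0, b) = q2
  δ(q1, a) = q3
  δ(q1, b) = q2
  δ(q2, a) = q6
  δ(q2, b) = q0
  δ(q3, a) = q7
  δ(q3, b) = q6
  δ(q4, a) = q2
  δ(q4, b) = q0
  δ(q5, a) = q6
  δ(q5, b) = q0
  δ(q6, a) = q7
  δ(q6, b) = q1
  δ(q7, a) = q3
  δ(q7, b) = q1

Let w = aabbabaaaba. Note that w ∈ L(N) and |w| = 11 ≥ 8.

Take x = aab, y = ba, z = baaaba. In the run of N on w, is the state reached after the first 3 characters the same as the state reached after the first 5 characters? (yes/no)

no

State sequence: q0 -a-> q6 -a-> q7 -b-> q1 -b-> q2 -a-> q6

After x (step 3): q1. After xy (step 5): q6.
They differ (q1 ≠ q6), so y is not a cycle from the state after x; this split is not the one the pumping-lemma construction produces, and pumping y need not keep the string in L(N).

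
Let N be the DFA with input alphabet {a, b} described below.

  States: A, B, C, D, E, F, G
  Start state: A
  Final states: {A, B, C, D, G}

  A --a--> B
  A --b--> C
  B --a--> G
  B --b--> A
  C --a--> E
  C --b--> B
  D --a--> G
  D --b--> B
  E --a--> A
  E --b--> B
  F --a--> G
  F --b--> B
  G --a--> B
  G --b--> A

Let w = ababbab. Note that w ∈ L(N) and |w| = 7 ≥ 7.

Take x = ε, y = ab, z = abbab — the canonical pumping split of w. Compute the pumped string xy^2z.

abababbab

xy^2z = ε·ab·ab·abbab = abababbab.
Reading y = ab takes N from A back to A, so after x·y·y the machine is still in A, and z then leads to the accepting state B. Hence abababbab ∈ L(N).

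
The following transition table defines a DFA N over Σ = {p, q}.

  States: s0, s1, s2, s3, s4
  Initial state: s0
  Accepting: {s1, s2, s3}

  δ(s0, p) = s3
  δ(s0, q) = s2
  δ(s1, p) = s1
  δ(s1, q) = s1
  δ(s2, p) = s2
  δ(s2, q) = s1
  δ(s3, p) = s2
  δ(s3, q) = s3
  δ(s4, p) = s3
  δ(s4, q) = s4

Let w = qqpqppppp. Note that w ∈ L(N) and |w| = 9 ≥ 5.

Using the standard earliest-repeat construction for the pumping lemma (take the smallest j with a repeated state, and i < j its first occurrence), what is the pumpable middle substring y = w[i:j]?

p

State sequence: s0 -q-> s2 -q-> s1 -p-> s1 -q-> s1 -p-> s1 -p-> s1 -p-> s1 -p-> s1 -p-> s1
First repeat at step 3: s1 was already visited.

So i = 2, j = 3, giving x = w[0:2] = qq, y = w[2:3] = p, z = w[3:9] = qppppp.
Check: |xy| = 3 ≤ 5 and |y| = 1 ≥ 1. Reading y takes N from s1 back to s1, so every xyⁱz is accepted.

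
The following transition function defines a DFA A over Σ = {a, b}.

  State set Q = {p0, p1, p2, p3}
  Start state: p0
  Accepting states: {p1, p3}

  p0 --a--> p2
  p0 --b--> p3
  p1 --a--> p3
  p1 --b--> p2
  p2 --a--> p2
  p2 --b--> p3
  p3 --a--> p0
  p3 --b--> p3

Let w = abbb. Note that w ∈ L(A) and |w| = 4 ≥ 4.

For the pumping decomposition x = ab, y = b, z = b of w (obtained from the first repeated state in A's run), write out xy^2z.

xy^2z = ab·b·b·b = abbbb.
Reading y = b takes A from p3 back to p3, so after x·y·y the machine is still in p3, and z then leads to the accepting state p3. Hence abbbb ∈ L(A).

abbbb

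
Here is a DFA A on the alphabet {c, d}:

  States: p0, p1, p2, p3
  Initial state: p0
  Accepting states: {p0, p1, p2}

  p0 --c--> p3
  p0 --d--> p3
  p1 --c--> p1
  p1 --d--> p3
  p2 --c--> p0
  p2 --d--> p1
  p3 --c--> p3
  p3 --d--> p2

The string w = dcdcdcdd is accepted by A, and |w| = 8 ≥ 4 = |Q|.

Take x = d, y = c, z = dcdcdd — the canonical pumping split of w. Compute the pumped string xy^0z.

ddcdcdd

xy⁰z = xz = d·dcdcdd = ddcdcdd.
Reading y = c takes A from p3 back to p3, so after x the machine is still in p3, and z then leads to the accepting state p1. Hence ddcdcdd ∈ L(A).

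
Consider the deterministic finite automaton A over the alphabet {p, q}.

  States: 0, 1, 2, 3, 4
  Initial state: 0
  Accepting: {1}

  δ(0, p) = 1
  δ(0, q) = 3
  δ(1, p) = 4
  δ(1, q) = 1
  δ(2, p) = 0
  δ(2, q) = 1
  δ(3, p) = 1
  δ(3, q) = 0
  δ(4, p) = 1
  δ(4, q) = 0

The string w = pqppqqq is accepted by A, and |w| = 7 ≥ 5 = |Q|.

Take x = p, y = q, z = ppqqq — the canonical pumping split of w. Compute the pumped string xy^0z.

xy⁰z = xz = p·ppqqq = pppqqq.
Reading y = q takes A from 1 back to 1, so after x the machine is still in 1, and z then leads to the accepting state 1. Hence pppqqq ∈ L(A).

pppqqq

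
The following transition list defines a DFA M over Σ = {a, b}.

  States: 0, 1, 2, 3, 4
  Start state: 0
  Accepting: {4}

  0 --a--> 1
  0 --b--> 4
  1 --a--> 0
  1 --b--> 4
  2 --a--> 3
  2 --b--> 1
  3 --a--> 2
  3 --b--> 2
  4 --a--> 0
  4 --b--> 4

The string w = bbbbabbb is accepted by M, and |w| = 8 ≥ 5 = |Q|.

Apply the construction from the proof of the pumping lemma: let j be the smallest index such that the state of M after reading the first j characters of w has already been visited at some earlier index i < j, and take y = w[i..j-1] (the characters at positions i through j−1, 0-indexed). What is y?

b

Run of M on w = b b b b a b b b:
  step 0: 0  (start)
  step 1: 4  (read b: 0→4)
  step 2: 4  (read b: 4→4)   ← first repeat (4 seen earlier)
  step 3: 4  (read b: 4→4)
  step 4: 4  (read b: 4→4)
  step 5: 0  (read a: 4→0)
  step 6: 4  (read b: 0→4)
  step 7: 4  (read b: 4→4)
  step 8: 4  (read b: 4→4)

So i = 1, j = 2, giving x = w[0:1] = b, y = w[1:2] = b, z = w[2:8] = bbabbb.
Check: |xy| = 2 ≤ 5 and |y| = 1 ≥ 1. Reading y takes M from 4 back to 4, so every xyⁱz is accepted.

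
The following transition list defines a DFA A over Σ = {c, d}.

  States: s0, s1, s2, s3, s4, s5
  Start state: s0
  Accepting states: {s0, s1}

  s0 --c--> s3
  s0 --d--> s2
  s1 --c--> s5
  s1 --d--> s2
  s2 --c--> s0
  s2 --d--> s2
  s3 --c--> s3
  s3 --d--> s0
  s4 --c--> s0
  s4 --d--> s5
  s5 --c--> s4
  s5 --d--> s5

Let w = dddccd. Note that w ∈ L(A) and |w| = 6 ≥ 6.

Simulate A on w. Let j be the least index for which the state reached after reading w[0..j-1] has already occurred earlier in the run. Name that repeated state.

Run of A on w = d d d c c d:
  step 0: s0  (start)
  step 1: s2  (read d: s0→s2)
  step 2: s2  (read d: s2→s2)   ← first repeat (s2 seen earlier)
  step 3: s2  (read d: s2→s2)
  step 4: s0  (read c: s2→s0)
  step 5: s3  (read c: s0→s3)
  step 6: s0  (read d: s3→s0)

The earliest repeat is at step j = 2: A is in s2, which it already visited at step i = 1.
Pumping length from the standard proof: p = 6 (the number of states). The repeated state found above gives |xy| = j ≤ 6 and |y| = j − i ≥ 1.

s2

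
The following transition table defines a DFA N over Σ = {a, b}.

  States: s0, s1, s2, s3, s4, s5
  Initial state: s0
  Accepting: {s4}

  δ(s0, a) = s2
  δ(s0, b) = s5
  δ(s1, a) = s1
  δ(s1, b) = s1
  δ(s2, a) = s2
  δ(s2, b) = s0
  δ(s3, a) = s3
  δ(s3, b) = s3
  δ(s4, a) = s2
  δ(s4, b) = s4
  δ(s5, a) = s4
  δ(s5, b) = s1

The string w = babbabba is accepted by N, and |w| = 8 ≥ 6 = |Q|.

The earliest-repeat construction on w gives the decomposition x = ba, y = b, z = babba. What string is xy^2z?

babbbabba

xy^2z = ba·b·b·babba = babbbabba.
Reading y = b takes N from s4 back to s4, so after x·y·y the machine is still in s4, and z then leads to the accepting state s4. Hence babbbabba ∈ L(N).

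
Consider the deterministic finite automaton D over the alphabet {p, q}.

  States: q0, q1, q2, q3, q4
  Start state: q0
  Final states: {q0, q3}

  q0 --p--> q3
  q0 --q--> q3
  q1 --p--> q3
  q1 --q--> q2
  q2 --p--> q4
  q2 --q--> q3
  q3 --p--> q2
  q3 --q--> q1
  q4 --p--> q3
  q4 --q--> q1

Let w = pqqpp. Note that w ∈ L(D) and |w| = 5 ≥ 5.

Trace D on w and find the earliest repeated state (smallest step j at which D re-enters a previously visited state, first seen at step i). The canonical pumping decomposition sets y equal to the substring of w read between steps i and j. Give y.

qqpp

State sequence: q0 -p-> q3 -q-> q1 -q-> q2 -p-> q4 -p-> q3
First repeat at step 5: q3 was already visited.

So i = 1, j = 5, giving x = w[0:1] = p, y = w[1:5] = qqpp, z = w[5:5] = ε.
Check: |xy| = 5 ≤ 5 and |y| = 4 ≥ 1. Reading y takes D from q3 back to q3, so every xyⁱz is accepted.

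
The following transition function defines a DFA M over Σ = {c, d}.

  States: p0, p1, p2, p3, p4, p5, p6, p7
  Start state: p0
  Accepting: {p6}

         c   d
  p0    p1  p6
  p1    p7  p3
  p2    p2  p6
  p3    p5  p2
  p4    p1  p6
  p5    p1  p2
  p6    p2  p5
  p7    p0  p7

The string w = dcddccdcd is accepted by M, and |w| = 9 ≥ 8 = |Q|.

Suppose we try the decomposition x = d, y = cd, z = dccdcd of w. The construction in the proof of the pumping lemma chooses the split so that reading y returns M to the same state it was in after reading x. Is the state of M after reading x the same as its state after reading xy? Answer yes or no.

yes

State sequence: p0 -d-> p6 -c-> p2 -d-> p6

After x (step 1): p6. After xy (step 3): p6.
They match, so y = cd drives M around a cycle from p6 back to itself; pumping y any number of times keeps M in p6 before reading z, and xyⁱz ∈ L(M) for every i ≥ 0.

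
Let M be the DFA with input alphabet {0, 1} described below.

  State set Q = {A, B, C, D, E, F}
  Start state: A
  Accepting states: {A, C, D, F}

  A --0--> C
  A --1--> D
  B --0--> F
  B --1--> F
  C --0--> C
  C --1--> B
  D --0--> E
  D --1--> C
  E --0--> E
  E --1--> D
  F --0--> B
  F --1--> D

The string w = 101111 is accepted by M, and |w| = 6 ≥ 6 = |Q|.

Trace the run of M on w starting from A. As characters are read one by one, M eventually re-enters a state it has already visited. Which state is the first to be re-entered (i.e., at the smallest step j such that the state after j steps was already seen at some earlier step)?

State sequence: A -1-> D -0-> E -1-> D -1-> C -1-> B -1-> F
First repeat at step 3: D was already visited.

The earliest repeat is at step j = 3: M is in D, which it already visited at step i = 1.
Pumping length from the standard proof: p = 6 (the number of states). The repeated state found above gives |xy| = j ≤ 6 and |y| = j − i ≥ 1.

D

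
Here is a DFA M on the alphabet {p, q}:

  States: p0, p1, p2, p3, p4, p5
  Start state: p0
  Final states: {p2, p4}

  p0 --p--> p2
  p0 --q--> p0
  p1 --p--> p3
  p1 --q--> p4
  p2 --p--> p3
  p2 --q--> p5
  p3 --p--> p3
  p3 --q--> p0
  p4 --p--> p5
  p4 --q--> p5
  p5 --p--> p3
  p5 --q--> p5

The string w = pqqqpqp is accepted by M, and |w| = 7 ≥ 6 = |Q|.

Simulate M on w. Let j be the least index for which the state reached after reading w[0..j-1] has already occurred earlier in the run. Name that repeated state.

p5

Run of M on w = p q q q p q p:
  step 0: p0  (start)
  step 1: p2  (read p: p0→p2)
  step 2: p5  (read q: p2→p5)
  step 3: p5  (read q: p5→p5)   ← first repeat (p5 seen earlier)
  step 4: p5  (read q: p5→p5)
  step 5: p3  (read p: p5→p3)
  step 6: p0  (read q: p3→p0)
  step 7: p2  (read p: p0→p2)

The earliest repeat is at step j = 3: M is in p5, which it already visited at step i = 2.
With |Q| = 6, pigeonhole forces a state repeat no later than step 6; the substring read between the first and second visits to that state can be pumped.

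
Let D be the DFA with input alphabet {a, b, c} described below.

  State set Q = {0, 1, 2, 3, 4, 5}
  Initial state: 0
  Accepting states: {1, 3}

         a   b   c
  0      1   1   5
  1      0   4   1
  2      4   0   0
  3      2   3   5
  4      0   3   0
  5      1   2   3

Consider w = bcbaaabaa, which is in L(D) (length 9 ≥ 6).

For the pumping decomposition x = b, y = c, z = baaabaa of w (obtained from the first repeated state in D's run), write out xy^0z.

xy⁰z = xz = b·baaabaa = bbaaabaa.
Reading y = c takes D from 1 back to 1, so after x the machine is still in 1, and z then leads to the accepting state 1. Hence bbaaabaa ∈ L(D).

bbaaabaa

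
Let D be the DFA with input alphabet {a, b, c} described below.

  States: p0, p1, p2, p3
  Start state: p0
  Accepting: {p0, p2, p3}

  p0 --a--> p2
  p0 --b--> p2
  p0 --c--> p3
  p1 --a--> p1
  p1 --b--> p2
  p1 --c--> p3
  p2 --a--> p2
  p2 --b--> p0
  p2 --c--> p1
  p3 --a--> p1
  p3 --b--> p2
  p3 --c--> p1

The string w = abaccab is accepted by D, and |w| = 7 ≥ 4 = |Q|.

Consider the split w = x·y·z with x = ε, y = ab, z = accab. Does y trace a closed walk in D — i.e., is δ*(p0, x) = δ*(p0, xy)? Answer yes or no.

State sequence: p0 -a-> p2 -b-> p0

After x (step 0): p0. After xy (step 2): p0.
They match, so y = ab drives D around a cycle from p0 back to itself; pumping y any number of times keeps D in p0 before reading z, and xyⁱz ∈ L(D) for every i ≥ 0.

yes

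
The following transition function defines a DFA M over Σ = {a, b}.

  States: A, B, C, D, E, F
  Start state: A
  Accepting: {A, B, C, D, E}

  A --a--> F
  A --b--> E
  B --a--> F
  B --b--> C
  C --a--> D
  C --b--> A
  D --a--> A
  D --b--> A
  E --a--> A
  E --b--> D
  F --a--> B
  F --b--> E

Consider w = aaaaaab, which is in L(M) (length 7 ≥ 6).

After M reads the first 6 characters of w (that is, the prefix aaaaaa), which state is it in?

Run of M on the first 6 characters of w = a a a a a a:
  step 0: A  (start)
  step 1: F  (read a: A→F)
  step 2: B  (read a: F→B)
  step 3: F  (read a: B→F)
  step 4: B  (read a: F→B)
  step 5: F  (read a: B→F)
  step 6: B  (read a: F→B)

After reading 6 characters, M is in state B.

B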